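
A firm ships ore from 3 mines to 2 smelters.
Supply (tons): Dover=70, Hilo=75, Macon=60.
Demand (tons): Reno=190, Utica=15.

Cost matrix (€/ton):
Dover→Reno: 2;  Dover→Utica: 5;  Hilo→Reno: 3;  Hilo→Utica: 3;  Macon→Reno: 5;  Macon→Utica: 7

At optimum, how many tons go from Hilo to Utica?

15

Solving gives:
  Dover→Reno: 70 × €2 = €140
  Hilo→Reno: 60 × €3 = €180
  Hilo→Utica: 15 × €3 = €45
  Macon→Reno: 60 × €5 = €300
Total cost = €665.
So Hilo→Utica carries 15 tons.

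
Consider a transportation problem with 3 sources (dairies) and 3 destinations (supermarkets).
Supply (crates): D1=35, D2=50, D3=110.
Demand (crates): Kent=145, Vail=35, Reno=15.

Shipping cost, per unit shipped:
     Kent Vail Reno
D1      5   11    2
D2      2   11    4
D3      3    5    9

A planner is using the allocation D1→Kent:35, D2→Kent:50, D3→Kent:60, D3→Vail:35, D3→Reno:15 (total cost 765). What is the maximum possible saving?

Current plan cost = 35·5 + 50·2 + 60·3 + 35·5 + 15·9 = 765.
Optimal plan:
  D1→Kent: 20 × 5 = 100
  D1→Reno: 15 × 2 = 30
  D2→Kent: 50 × 2 = 100
  D3→Kent: 75 × 3 = 225
  D3→Vail: 35 × 5 = 175
Optimal cost = 630.
Saving = 765 − 630 = 135.

135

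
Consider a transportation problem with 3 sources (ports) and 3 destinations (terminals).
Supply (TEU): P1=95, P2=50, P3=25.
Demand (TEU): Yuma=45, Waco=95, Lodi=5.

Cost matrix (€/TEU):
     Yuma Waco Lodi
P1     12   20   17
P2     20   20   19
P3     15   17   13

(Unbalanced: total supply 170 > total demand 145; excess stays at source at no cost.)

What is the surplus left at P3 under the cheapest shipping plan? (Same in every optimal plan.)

Minimum-cost shipments:
  P1 to Yuma: 45 × €12 = €540
  P1 to Waco: 50 × €20 = €1000
  P2 to Waco: 25 × €20 = €500
  P3 to Waco: 20 × €17 = €340
  P3 to Lodi: 5 × €13 = €65
Total cost = €2445.
P3 ships 25 of its 25, leaving 0.

0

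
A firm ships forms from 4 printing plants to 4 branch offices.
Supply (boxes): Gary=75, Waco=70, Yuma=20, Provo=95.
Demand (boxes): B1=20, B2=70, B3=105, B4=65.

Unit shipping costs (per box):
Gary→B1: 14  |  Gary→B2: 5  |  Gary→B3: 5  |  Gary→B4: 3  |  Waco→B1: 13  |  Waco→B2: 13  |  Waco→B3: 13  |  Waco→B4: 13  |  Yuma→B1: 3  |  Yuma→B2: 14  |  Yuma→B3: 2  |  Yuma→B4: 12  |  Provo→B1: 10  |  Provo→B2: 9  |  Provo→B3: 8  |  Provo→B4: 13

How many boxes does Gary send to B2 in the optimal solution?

10

Optimal shipments:
  Gary->B2: 10 × 5 = 50
  Gary->B4: 65 × 3 = 195
  Waco->B1: 20 × 13 = 260
  Waco->B2: 50 × 13 = 650
  Yuma->B3: 20 × 2 = 40
  Provo->B2: 10 × 9 = 90
  Provo->B3: 85 × 8 = 680
Total cost = 1965.
So Gary→B2 carries 10 boxes.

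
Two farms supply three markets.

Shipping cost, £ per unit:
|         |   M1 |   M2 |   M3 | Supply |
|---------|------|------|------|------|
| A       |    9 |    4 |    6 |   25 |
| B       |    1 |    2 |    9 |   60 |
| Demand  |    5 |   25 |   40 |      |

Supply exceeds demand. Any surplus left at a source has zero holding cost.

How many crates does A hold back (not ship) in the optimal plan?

0

An optimal plan:
  A→M3: 25 crates
  B→M1: 5 crates
  B→M2: 25 crates
  B→M3: 15 crates
Total cost = £340.
A ships 25 of its 25, leaving 0.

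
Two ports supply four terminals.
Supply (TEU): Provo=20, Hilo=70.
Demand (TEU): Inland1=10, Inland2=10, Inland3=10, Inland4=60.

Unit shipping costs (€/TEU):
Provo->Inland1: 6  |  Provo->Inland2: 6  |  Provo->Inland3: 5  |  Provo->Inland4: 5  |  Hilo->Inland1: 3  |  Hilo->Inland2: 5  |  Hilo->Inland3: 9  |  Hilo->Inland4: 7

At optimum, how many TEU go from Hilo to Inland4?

Optimal shipments:
  Provo->Inland3: 10 × €5 = €50
  Provo->Inland4: 10 × €5 = €50
  Hilo->Inland1: 10 × €3 = €30
  Hilo->Inland2: 10 × €5 = €50
  Hilo->Inland4: 50 × €7 = €350
Total cost = €530.
So Hilo→Inland4 carries 50 TEU.

50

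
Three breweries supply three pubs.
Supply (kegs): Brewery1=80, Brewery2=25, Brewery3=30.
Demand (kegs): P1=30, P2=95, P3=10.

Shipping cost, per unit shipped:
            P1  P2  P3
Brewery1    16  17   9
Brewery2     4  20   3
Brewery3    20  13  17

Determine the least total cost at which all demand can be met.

One minimum-cost allocation:
  Brewery1–P1: 5 × 16 = 80
  Brewery1–P2: 65 × 17 = 1105
  Brewery1–P3: 10 × 9 = 90
  Brewery2–P1: 25 × 4 = 100
  Brewery3–P2: 30 × 13 = 390
Total = 80 + 1105 + 90 + 100 + 390 = 1765.

1765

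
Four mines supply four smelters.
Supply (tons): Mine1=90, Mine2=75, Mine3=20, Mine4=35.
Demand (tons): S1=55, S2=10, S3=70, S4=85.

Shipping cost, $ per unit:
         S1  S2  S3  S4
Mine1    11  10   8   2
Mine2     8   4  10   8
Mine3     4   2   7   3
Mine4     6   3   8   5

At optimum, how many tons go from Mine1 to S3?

5

Solving gives:
  Mine1→S3: 5 × $8 = $40
  Mine1→S4: 85 × $2 = $170
  Mine2→S1: 35 × $8 = $280
  Mine2→S2: 10 × $4 = $40
  Mine2→S3: 30 × $10 = $300
  Mine3→S1: 20 × $4 = $80
  Mine4→S3: 35 × $8 = $280
Total cost = $1190.
So Mine1→S3 carries 5 tons.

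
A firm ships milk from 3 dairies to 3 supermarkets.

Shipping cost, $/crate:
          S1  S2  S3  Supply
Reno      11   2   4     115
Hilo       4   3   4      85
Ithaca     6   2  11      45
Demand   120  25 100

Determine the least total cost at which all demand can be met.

1000

An optimal shipping plan:
  Reno–S2: 15 × $2 = $30
  Reno–S3: 100 × $4 = $400
  Hilo–S1: 85 × $4 = $340
  Ithaca–S1: 35 × $6 = $210
  Ithaca–S2: 10 × $2 = $20
Total = 30 + 400 + 340 + 210 + 20 = $1000.
(Supply check: Reno ships 115; Hilo ships 85; Ithaca ships 45.)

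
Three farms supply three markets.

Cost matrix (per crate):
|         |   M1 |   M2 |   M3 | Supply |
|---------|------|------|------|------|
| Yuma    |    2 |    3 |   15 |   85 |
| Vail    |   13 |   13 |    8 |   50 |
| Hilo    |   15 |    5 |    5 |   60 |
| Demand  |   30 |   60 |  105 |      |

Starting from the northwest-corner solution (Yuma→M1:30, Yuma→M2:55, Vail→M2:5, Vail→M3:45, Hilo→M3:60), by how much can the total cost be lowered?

25

Current plan cost = 30·2 + 55·3 + 5·13 + 45·8 + 60·5 = 950.
Optimal plan:
  Yuma–M1: 30 × 2 = 60
  Yuma–M2: 55 × 3 = 165
  Vail–M3: 50 × 8 = 400
  Hilo–M2: 5 × 5 = 25
  Hilo–M3: 55 × 5 = 275
Optimal cost = 925.
Saving = 950 − 925 = 25.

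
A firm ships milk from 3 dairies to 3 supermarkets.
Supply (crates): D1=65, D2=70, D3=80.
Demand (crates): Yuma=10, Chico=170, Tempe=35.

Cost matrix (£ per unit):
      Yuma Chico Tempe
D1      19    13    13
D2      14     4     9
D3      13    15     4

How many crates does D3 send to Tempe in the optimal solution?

35

The minimum-cost plan:
  D1->Chico: 65 × £13 = £845
  D2->Chico: 70 × £4 = £280
  D3->Yuma: 10 × £13 = £130
  D3->Chico: 35 × £15 = £525
  D3->Tempe: 35 × £4 = £140
Total cost = £1920.
So D3→Tempe carries 35 crates.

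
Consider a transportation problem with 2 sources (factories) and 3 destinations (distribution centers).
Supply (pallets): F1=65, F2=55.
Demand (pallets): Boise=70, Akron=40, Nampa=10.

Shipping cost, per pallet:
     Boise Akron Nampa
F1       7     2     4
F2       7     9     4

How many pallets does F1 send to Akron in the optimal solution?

Solving gives:
  F1->Boise: 15 × 7 = 105
  F1->Akron: 40 × 2 = 80
  F1->Nampa: 10 × 4 = 40
  F2->Boise: 55 × 7 = 385
Total cost = 610.
So F1→Akron carries 40 pallets.

40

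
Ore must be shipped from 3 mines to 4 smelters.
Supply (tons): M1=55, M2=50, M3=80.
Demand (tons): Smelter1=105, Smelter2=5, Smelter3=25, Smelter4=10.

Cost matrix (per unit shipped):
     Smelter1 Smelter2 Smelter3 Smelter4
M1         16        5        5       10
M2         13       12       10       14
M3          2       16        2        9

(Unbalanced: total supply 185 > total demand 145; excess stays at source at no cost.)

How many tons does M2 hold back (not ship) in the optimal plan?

An optimal plan:
  M1 to Smelter2: 5 × 5 = 25
  M1 to Smelter3: 25 × 5 = 125
  M1 to Smelter4: 10 × 10 = 100
  M2 to Smelter1: 25 × 13 = 325
  M3 to Smelter1: 80 × 2 = 160
Total cost = 735.
M2 ships 25 of its 50, leaving 25.

25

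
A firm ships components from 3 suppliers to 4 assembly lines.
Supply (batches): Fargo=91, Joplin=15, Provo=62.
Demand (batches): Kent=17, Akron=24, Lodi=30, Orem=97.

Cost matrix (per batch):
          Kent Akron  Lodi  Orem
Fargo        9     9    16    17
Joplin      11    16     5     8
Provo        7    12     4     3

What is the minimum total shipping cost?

1465

A cheapest plan:
  Fargo->Kent: 17 × 9 = 153
  Fargo->Akron: 24 × 9 = 216
  Fargo->Lodi: 15 × 16 = 240
  Fargo->Orem: 35 × 17 = 595
  Joplin->Lodi: 15 × 5 = 75
  Provo->Orem: 62 × 3 = 186
Total = 153 + 216 + 240 + 595 + 75 + 186 = 1465.
(Supply check: Fargo ships 91; Joplin ships 15; Provo ships 62.)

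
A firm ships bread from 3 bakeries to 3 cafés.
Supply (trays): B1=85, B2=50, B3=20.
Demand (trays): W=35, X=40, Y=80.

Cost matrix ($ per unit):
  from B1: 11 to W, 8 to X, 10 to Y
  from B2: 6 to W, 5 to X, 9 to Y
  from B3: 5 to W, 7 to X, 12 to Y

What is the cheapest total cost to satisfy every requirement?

1205

An optimal shipping plan:
  B1→X: 5 × $8 = $40
  B1→Y: 80 × $10 = $800
  B2→W: 15 × $6 = $90
  B2→X: 35 × $5 = $175
  B3→W: 20 × $5 = $100
Total = 40 + 800 + 90 + 175 + 100 = $1205.
(Supply check: B1 ships 85; B2 ships 50; B3 ships 20.)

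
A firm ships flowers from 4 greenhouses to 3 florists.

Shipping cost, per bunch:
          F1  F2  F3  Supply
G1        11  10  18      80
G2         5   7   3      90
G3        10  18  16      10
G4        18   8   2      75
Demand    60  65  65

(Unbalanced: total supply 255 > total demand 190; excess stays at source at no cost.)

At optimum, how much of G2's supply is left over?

Minimum-cost shipments:
  G1→F2: 25 × 10 = 250
  G2→F1: 60 × 5 = 300
  G2→F2: 30 × 7 = 210
  G4→F2: 10 × 8 = 80
  G4→F3: 65 × 2 = 130
Total cost = 970.
G2 ships 90 of its 90, leaving 0.

0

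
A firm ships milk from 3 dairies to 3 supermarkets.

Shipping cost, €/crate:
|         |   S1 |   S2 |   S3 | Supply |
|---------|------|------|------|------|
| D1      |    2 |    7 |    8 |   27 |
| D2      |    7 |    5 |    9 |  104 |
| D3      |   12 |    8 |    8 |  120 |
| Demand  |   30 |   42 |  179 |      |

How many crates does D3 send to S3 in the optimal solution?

120

The minimum-cost plan:
  D1->S1: 27 × €2 = €54
  D2->S1: 3 × €7 = €21
  D2->S2: 42 × €5 = €210
  D2->S3: 59 × €9 = €531
  D3->S3: 120 × €8 = €960
Total cost = €1776.
So D3→S3 carries 120 crates.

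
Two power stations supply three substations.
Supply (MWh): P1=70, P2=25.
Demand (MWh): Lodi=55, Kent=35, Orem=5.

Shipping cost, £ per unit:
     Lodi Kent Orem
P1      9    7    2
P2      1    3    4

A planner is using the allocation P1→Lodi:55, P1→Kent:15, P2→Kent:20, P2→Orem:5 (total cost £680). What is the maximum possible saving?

130

Current plan cost = 55·9 + 15·7 + 20·3 + 5·4 = £680.
Optimal plan:
  P1 to Lodi: 30 × £9 = £270
  P1 to Kent: 35 × £7 = £245
  P1 to Orem: 5 × £2 = £10
  P2 to Lodi: 25 × £1 = £25
Optimal cost = £550.
Saving = 680 − 550 = £130.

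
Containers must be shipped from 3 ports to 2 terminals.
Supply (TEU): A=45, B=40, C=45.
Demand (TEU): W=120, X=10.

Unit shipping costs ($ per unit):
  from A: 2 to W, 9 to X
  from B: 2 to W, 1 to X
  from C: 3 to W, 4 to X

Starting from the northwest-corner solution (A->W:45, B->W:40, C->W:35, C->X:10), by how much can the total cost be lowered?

Current plan cost = 45·2 + 40·2 + 35·3 + 10·4 = $315.
Optimal plan:
  A–W: 45 × $2 = $90
  B–W: 30 × $2 = $60
  B–X: 10 × $1 = $10
  C–W: 45 × $3 = $135
Optimal cost = $295.
Saving = 315 − 295 = $20.

20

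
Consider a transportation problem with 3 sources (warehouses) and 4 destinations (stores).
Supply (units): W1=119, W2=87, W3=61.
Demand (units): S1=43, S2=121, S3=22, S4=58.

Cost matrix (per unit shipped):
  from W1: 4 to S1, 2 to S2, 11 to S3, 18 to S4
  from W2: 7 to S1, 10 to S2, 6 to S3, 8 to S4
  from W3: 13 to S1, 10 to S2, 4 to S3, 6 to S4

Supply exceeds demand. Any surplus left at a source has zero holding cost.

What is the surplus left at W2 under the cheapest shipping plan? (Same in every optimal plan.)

An optimal plan:
  W1→S2: 119 × 2 = 238
  W2→S1: 43 × 7 = 301
  W2→S2: 2 × 10 = 20
  W2→S4: 19 × 8 = 152
  W3→S3: 22 × 4 = 88
  W3→S4: 39 × 6 = 234
Total cost = 1033.
W2 ships 64 of its 87, leaving 23.

23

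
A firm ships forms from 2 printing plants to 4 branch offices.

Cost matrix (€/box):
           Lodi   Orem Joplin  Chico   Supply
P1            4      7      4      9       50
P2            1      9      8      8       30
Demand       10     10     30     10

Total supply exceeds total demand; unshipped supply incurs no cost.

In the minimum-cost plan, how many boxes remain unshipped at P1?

10

An optimal plan:
  P1->Orem: 10 × €7 = €70
  P1->Joplin: 30 × €4 = €120
  P2->Lodi: 10 × €1 = €10
  P2->Chico: 10 × €8 = €80
Total cost = €280.
P1 ships 40 of its 50, leaving 10.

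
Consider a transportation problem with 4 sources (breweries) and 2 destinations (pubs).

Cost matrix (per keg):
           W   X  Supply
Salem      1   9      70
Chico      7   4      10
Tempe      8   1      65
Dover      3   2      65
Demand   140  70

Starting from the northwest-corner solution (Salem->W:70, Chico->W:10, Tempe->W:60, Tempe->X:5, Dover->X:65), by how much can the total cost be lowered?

370

Current plan cost = 70·1 + 10·7 + 60·8 + 5·1 + 65·2 = 755.
Optimal plan:
  Salem to W: 70 × 1 = 70
  Chico to W: 5 × 7 = 35
  Chico to X: 5 × 4 = 20
  Tempe to X: 65 × 1 = 65
  Dover to W: 65 × 3 = 195
Optimal cost = 385.
Saving = 755 − 385 = 370.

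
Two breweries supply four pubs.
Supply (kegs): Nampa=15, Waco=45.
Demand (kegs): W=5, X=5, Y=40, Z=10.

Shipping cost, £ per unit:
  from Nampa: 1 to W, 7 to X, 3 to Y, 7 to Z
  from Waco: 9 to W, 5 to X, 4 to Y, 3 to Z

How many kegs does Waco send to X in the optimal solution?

Solving gives:
  Nampa->W: 5 × £1 = £5
  Nampa->Y: 10 × £3 = £30
  Waco->X: 5 × £5 = £25
  Waco->Y: 30 × £4 = £120
  Waco->Z: 10 × £3 = £30
Total cost = £210.
So Waco→X carries 5 kegs.

5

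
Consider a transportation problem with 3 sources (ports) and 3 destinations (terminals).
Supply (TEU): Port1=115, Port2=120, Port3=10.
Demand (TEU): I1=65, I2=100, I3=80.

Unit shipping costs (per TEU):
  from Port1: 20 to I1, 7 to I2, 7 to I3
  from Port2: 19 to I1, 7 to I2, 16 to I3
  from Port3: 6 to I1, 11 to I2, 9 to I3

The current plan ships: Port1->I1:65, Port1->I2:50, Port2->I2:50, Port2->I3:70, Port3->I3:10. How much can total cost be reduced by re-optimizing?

845

Current plan cost = 65·20 + 50·7 + 50·7 + 70·16 + 10·9 = 3210.
Optimal plan:
  Port1 to I2: 35 × 7 = 245
  Port1 to I3: 80 × 7 = 560
  Port2 to I1: 55 × 19 = 1045
  Port2 to I2: 65 × 7 = 455
  Port3 to I1: 10 × 6 = 60
Optimal cost = 2365.
Saving = 3210 − 2365 = 845.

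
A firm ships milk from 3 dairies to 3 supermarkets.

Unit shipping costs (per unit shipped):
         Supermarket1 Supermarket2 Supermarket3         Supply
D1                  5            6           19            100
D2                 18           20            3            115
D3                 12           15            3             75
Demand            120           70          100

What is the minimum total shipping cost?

A cheapest plan:
  D1->Supermarket1: 30 crates
  D1->Supermarket2: 70 crates
  D2->Supermarket1: 15 crates
  D2->Supermarket3: 100 crates
  D3->Supermarket1: 75 crates
Total cost = 2040.
(Supply check: D1 ships 100; D2 ships 115; D3 ships 75.)

2040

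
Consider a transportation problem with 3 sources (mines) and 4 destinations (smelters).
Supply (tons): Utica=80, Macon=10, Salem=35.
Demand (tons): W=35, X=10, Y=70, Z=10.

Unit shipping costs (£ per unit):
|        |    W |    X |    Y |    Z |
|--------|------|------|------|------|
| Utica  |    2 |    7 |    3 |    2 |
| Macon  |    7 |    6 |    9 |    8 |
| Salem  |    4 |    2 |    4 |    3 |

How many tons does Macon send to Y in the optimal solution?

0

Optimal shipments:
  Utica→W: 25 × £2 = £50
  Utica→Y: 45 × £3 = £135
  Utica→Z: 10 × £2 = £20
  Macon→W: 10 × £7 = £70
  Salem→X: 10 × £2 = £20
  Salem→Y: 25 × £4 = £100
Total cost = £395.
The route Macon→Y is not used.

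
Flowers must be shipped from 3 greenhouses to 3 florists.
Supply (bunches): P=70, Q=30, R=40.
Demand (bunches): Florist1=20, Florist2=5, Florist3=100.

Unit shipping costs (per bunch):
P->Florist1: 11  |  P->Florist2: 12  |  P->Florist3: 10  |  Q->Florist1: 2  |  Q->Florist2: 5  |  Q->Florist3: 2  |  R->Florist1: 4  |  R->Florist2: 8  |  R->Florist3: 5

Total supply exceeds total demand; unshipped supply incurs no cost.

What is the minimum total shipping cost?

A cheapest plan:
  P->Florist2: 5 × 12 = 60
  P->Florist3: 50 × 10 = 500
  Q->Florist3: 30 × 2 = 60
  R->Florist1: 20 × 4 = 80
  R->Florist3: 20 × 5 = 100
Total = 60 + 500 + 60 + 80 + 100 = 800.
(Supply check: P ships 55; Q ships 30; R ships 40.)

800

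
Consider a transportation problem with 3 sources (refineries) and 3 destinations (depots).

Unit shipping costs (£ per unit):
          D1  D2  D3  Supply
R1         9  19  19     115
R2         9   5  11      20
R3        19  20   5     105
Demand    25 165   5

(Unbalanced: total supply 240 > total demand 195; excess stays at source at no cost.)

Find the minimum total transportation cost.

3160

An optimal shipping plan:
  R1→D1: 25 kL
  R1→D2: 90 kL
  R2→D2: 20 kL
  R3→D2: 55 kL
  R3→D3: 5 kL
Total cost = £3160.
(Supply check: R1 ships 115; R2 ships 20; R3 ships 60.)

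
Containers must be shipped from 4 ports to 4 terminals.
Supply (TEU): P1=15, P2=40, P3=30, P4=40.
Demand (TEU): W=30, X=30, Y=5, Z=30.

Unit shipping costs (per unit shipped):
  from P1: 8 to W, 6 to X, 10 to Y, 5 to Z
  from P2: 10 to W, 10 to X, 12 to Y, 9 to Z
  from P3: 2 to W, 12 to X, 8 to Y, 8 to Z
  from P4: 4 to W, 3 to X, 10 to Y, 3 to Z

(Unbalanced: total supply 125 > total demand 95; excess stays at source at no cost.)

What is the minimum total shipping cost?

Optimal allocation:
  P1–Z: 15 × 5 = 75
  P2–Y: 5 × 12 = 60
  P2–Z: 5 × 9 = 45
  P3–W: 30 × 2 = 60
  P4–X: 30 × 3 = 90
  P4–Z: 10 × 3 = 30
Total = 75 + 60 + 45 + 60 + 90 + 30 = 360.
(Supply check: P1 ships 15; P2 ships 10; P3 ships 30; P4 ships 40.)

360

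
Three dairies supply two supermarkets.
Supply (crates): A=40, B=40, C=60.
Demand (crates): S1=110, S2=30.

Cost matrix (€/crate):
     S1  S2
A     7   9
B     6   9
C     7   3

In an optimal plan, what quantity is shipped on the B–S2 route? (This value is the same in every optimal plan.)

Optimal shipments:
  A->S1: 40 × €7 = €280
  B->S1: 40 × €6 = €240
  C->S1: 30 × €7 = €210
  C->S2: 30 × €3 = €90
Total cost = €820.
The route B→S2 is not used.

0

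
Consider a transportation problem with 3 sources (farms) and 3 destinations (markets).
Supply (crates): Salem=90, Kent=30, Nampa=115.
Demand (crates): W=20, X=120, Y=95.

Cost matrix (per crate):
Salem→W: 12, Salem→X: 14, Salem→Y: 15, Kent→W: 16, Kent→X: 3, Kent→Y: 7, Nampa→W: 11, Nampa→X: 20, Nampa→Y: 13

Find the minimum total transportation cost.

A cheapest plan:
  Salem→X: 90 × 14 = 1260
  Kent→X: 30 × 3 = 90
  Nampa→W: 20 × 11 = 220
  Nampa→Y: 95 × 13 = 1235
Total = 1260 + 90 + 220 + 1235 = 2805.
(Supply check: Salem ships 90; Kent ships 30; Nampa ships 115.)

2805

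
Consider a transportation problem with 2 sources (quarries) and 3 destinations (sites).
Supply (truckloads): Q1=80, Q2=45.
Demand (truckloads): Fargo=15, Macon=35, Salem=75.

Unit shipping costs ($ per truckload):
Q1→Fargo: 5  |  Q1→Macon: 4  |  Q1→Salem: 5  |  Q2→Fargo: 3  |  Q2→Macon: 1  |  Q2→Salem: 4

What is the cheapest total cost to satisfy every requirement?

One minimum-cost allocation:
  Q1–Fargo: 5 × $5 = $25
  Q1–Salem: 75 × $5 = $375
  Q2–Fargo: 10 × $3 = $30
  Q2–Macon: 35 × $1 = $35
Total = 25 + 375 + 30 + 35 = $465.
(Supply check: Q1 ships 80; Q2 ships 45.)

465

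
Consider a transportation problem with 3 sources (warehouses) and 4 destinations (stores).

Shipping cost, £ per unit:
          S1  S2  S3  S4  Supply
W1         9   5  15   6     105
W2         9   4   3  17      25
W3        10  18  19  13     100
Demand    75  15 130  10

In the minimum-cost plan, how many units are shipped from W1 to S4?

Solving gives:
  W1->S2: 15 units
  W1->S3: 80 units
  W1->S4: 10 units
  W2->S3: 25 units
  W3->S1: 75 units
  W3->S3: 25 units
Total cost = £2635.
So W1→S4 carries 10 units.

10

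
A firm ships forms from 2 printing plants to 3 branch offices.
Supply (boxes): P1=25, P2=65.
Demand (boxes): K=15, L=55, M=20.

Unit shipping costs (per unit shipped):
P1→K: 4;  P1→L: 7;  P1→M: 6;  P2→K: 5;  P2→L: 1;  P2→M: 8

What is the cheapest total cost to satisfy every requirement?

245

Optimal allocation:
  P1 to K: 5 boxes
  P1 to M: 20 boxes
  P2 to K: 10 boxes
  P2 to L: 55 boxes
Total cost = 245.
(Supply check: P1 ships 25; P2 ships 65.)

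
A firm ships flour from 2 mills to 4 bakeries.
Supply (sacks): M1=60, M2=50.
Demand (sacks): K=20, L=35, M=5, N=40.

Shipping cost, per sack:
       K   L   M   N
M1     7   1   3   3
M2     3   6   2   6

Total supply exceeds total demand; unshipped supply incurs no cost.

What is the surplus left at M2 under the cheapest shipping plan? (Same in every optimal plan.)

10

An optimal plan:
  M1 to L: 35 × 1 = 35
  M1 to N: 25 × 3 = 75
  M2 to K: 20 × 3 = 60
  M2 to M: 5 × 2 = 10
  M2 to N: 15 × 6 = 90
Total cost = 270.
M2 ships 40 of its 50, leaving 10.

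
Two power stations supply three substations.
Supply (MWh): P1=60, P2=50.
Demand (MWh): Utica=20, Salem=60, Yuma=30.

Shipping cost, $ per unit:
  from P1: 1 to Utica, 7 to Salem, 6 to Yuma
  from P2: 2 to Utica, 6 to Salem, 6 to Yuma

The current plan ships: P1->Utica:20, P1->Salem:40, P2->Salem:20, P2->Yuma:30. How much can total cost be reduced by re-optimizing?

30

Current plan cost = 20·1 + 40·7 + 20·6 + 30·6 = $600.
Optimal plan:
  P1–Utica: 20 × $1 = $20
  P1–Salem: 10 × $7 = $70
  P1–Yuma: 30 × $6 = $180
  P2–Salem: 50 × $6 = $300
Optimal cost = $570.
Saving = 600 − 570 = $30.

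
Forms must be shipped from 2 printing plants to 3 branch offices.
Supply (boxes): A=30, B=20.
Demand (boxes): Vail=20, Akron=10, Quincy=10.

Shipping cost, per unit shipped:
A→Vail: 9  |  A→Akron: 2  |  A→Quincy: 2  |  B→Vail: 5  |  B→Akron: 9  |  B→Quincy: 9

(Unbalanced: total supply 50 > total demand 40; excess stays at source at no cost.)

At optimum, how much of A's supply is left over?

Minimum-cost shipments:
  A to Akron: 10 × 2 = 20
  A to Quincy: 10 × 2 = 20
  B to Vail: 20 × 5 = 100
Total cost = 140.
A ships 20 of its 30, leaving 10.

10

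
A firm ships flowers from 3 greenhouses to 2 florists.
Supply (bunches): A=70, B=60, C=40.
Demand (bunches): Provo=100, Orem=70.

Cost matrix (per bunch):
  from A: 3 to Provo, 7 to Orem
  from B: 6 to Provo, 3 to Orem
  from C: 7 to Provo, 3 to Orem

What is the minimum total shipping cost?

One minimum-cost allocation:
  A to Provo: 70 bunches
  B to Provo: 30 bunches
  B to Orem: 30 bunches
  C to Orem: 40 bunches
Total cost = 600.

600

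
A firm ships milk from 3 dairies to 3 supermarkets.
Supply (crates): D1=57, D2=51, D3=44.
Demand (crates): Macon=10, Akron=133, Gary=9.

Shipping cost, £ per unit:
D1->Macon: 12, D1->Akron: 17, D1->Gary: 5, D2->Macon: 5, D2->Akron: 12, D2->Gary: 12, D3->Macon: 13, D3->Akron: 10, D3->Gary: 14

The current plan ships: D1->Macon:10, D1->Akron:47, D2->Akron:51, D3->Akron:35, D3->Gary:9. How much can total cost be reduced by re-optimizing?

164

Current plan cost = 10·12 + 47·17 + 51·12 + 35·10 + 9·14 = £2007.
Optimal plan:
  D1->Akron: 48 crates
  D1->Gary: 9 crates
  D2->Macon: 10 crates
  D2->Akron: 41 crates
  D3->Akron: 44 crates
Optimal cost = £1843.
Saving = 2007 − 1843 = £164.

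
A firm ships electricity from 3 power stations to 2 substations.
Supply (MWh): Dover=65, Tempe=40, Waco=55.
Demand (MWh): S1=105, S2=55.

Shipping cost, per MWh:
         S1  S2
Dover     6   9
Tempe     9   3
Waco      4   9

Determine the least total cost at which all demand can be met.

Optimal allocation:
  Dover–S1: 50 × 6 = 300
  Dover–S2: 15 × 9 = 135
  Tempe–S2: 40 × 3 = 120
  Waco–S1: 55 × 4 = 220
Total = 300 + 135 + 120 + 220 = 775.

775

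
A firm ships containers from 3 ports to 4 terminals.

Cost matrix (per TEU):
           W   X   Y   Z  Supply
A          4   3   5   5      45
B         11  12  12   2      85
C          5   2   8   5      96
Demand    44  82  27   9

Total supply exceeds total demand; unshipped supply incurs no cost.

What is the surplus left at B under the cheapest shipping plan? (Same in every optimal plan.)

An optimal plan:
  A to W: 18 × 4 = 72
  A to Y: 27 × 5 = 135
  B to W: 12 × 11 = 132
  B to Z: 9 × 2 = 18
  C to W: 14 × 5 = 70
  C to X: 82 × 2 = 164
Total cost = 591.
B ships 21 of its 85, leaving 64.

64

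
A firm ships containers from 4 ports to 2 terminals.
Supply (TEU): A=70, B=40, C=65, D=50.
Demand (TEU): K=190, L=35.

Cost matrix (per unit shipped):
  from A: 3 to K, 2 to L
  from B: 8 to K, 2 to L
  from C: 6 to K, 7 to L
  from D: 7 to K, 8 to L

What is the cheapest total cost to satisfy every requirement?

1060

Optimal allocation:
  A–K: 70 TEU
  B–K: 5 TEU
  B–L: 35 TEU
  C–K: 65 TEU
  D–K: 50 TEU
Total cost = 1060.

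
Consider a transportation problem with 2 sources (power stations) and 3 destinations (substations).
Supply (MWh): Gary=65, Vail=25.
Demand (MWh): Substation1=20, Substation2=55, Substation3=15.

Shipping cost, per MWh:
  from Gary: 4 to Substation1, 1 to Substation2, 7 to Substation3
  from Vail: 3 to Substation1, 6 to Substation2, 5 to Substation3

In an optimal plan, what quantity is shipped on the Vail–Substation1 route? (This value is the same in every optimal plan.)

10

Optimal shipments:
  Gary->Substation1: 10 × 4 = 40
  Gary->Substation2: 55 × 1 = 55
  Vail->Substation1: 10 × 3 = 30
  Vail->Substation3: 15 × 5 = 75
Total cost = 200.
So Vail→Substation1 carries 10 MWh.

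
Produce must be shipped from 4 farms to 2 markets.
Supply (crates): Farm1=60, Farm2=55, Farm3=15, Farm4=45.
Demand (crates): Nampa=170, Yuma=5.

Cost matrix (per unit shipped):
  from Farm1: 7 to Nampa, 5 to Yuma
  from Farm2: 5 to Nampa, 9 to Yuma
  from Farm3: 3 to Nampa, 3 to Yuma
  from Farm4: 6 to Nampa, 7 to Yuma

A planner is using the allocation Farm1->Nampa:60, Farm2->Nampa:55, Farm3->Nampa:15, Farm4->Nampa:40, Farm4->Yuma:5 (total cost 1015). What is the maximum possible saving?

Current plan cost = 60·7 + 55·5 + 15·3 + 40·6 + 5·7 = 1015.
Optimal plan:
  Farm1→Nampa: 55 × 7 = 385
  Farm1→Yuma: 5 × 5 = 25
  Farm2→Nampa: 55 × 5 = 275
  Farm3→Nampa: 15 × 3 = 45
  Farm4→Nampa: 45 × 6 = 270
Optimal cost = 1000.
Saving = 1015 − 1000 = 15.

15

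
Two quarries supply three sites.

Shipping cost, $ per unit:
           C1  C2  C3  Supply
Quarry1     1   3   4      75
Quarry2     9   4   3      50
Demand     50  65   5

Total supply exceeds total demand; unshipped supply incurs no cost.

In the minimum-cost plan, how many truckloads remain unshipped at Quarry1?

Minimum-cost shipments:
  Quarry1→C1: 50 × $1 = $50
  Quarry1→C2: 25 × $3 = $75
  Quarry2→C2: 40 × $4 = $160
  Quarry2→C3: 5 × $3 = $15
Total cost = $300.
Quarry1 ships 75 of its 75, leaving 0.

0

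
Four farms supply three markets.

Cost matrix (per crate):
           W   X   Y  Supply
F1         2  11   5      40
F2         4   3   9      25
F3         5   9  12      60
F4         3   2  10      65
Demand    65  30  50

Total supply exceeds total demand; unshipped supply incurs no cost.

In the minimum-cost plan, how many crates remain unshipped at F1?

An optimal plan:
  F1->Y: 40 × 5 = 200
  F2->W: 15 × 4 = 60
  F2->Y: 10 × 9 = 90
  F3->W: 15 × 5 = 75
  F4->W: 35 × 3 = 105
  F4->X: 30 × 2 = 60
Total cost = 590.
F1 ships 40 of its 40, leaving 0.

0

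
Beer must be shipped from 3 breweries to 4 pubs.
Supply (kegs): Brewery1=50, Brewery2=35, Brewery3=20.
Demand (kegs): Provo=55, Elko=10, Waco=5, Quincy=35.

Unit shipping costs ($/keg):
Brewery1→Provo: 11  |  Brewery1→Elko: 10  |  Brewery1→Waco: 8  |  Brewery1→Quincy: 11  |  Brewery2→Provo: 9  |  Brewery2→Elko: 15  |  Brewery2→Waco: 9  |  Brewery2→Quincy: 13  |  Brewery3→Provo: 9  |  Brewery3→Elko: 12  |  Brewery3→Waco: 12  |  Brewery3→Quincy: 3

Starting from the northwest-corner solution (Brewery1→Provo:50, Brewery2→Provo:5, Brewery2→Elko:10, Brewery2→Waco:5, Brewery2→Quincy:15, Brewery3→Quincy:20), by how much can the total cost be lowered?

Current plan cost = 50·11 + 5·9 + 10·15 + 5·9 + 15·13 + 20·3 = $1045.
Optimal plan:
  Brewery1→Provo: 20 × $11 = $220
  Brewery1→Elko: 10 × $10 = $100
  Brewery1→Waco: 5 × $8 = $40
  Brewery1→Quincy: 15 × $11 = $165
  Brewery2→Provo: 35 × $9 = $315
  Brewery3→Quincy: 20 × $3 = $60
Optimal cost = $900.
Saving = 1045 − 900 = $145.

145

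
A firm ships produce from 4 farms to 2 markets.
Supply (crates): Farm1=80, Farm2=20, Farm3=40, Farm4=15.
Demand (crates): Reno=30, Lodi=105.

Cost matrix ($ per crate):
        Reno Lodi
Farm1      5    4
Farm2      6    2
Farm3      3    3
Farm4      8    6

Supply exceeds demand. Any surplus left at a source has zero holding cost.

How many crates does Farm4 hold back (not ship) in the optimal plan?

Minimum-cost shipments:
  Farm1→Lodi: 75 × $4 = $300
  Farm2→Lodi: 20 × $2 = $40
  Farm3→Reno: 30 × $3 = $90
  Farm3→Lodi: 10 × $3 = $30
Total cost = $460.
Farm4 ships 0 of its 15, leaving 15.

15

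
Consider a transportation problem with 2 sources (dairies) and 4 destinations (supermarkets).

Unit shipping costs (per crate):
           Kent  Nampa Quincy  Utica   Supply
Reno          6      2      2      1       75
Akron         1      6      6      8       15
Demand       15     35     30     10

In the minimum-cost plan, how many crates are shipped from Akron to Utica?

Solving gives:
  Reno→Nampa: 35 × 2 = 70
  Reno→Quincy: 30 × 2 = 60
  Reno→Utica: 10 × 1 = 10
  Akron→Kent: 15 × 1 = 15
Total cost = 155.
The route Akron→Utica is not used.

0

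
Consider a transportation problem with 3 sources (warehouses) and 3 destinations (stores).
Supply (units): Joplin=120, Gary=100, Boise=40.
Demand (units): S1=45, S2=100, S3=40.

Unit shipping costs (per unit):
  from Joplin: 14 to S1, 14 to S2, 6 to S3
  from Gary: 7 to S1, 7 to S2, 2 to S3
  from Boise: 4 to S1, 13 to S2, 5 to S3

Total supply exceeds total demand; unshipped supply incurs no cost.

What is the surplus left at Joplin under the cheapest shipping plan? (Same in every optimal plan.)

75

An optimal plan:
  Joplin to S2: 5 × 14 = 70
  Joplin to S3: 40 × 6 = 240
  Gary to S1: 5 × 7 = 35
  Gary to S2: 95 × 7 = 665
  Boise to S1: 40 × 4 = 160
Total cost = 1170.
Joplin ships 45 of its 120, leaving 75.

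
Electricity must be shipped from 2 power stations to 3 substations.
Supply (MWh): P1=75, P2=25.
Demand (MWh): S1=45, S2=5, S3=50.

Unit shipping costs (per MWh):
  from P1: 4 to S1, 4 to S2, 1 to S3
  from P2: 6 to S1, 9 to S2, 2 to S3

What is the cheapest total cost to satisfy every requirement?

275

An optimal shipping plan:
  P1–S1: 45 × 4 = 180
  P1–S2: 5 × 4 = 20
  P1–S3: 25 × 1 = 25
  P2–S3: 25 × 2 = 50
Total = 180 + 20 + 25 + 50 = 275.
(Supply check: P1 ships 75; P2 ships 25.)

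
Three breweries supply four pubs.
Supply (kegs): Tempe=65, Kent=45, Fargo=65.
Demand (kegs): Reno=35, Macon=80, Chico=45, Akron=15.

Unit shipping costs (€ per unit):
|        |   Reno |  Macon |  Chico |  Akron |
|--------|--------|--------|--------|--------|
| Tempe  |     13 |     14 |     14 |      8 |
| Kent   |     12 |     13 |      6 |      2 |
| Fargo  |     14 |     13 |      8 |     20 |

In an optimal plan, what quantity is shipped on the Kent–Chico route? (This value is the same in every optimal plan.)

Optimal shipments:
  Tempe→Reno: 35 kegs
  Tempe→Macon: 30 kegs
  Kent→Chico: 30 kegs
  Kent→Akron: 15 kegs
  Fargo→Macon: 50 kegs
  Fargo→Chico: 15 kegs
Total cost = €1855.
So Kent→Chico carries 30 kegs.

30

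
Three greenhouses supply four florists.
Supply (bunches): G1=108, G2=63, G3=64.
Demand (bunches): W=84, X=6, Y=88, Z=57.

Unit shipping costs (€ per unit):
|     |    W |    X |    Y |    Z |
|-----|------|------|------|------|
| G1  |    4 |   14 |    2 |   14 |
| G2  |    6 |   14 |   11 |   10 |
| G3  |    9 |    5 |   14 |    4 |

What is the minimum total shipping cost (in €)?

901

A cheapest plan:
  G1->W: 20 × €4 = €80
  G1->Y: 88 × €2 = €176
  G2->W: 63 × €6 = €378
  G3->W: 1 × €9 = €9
  G3->X: 6 × €5 = €30
  G3->Z: 57 × €4 = €228
Total = 80 + 176 + 378 + 9 + 30 + 228 = €901.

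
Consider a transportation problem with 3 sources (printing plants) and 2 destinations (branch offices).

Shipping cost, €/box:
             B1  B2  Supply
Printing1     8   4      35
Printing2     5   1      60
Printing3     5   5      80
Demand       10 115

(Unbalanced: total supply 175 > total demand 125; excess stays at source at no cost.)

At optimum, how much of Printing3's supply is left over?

50

An optimal plan:
  Printing1 to B2: 35 boxes
  Printing2 to B2: 60 boxes
  Printing3 to B1: 10 boxes
  Printing3 to B2: 20 boxes
Total cost = €350.
Printing3 ships 30 of its 80, leaving 50.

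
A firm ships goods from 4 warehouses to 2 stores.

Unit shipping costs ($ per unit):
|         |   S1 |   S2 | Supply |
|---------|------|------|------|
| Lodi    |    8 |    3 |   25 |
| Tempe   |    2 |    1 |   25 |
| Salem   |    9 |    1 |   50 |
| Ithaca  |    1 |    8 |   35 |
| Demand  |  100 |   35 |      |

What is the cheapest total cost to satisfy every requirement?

An optimal shipping plan:
  Lodi–S1: 25 × $8 = $200
  Tempe–S1: 25 × $2 = $50
  Salem–S1: 15 × $9 = $135
  Salem–S2: 35 × $1 = $35
  Ithaca–S1: 35 × $1 = $35
Total = 200 + 50 + 135 + 35 + 35 = $455.
(Supply check: Lodi ships 25; Tempe ships 25; Salem ships 50; Ithaca ships 35.)

455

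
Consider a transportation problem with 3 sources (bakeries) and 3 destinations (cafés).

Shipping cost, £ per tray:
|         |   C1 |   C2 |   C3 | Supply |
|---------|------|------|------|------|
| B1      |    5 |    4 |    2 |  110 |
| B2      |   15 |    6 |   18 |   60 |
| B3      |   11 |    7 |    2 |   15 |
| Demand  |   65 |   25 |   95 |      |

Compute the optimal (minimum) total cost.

One minimum-cost allocation:
  B1->C1: 30 × £5 = £150
  B1->C3: 80 × £2 = £160
  B2->C1: 35 × £15 = £525
  B2->C2: 25 × £6 = £150
  B3->C3: 15 × £2 = £30
Total = 150 + 160 + 525 + 150 + 30 = £1015.

1015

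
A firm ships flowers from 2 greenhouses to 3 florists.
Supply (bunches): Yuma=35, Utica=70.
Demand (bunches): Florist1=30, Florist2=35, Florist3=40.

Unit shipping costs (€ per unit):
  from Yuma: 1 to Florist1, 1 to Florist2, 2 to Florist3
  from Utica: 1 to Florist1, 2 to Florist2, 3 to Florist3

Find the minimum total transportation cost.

Optimal allocation:
  Yuma to Florist2: 35 bunches
  Utica to Florist1: 30 bunches
  Utica to Florist3: 40 bunches
Total cost = €185.

185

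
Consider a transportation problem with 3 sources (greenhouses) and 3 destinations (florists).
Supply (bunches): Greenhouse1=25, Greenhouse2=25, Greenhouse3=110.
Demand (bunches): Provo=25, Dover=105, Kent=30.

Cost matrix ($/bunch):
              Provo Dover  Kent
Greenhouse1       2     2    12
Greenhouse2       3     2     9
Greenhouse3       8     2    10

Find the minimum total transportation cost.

535

One minimum-cost allocation:
  Greenhouse1->Provo: 25 × $2 = $50
  Greenhouse2->Kent: 25 × $9 = $225
  Greenhouse3->Dover: 105 × $2 = $210
  Greenhouse3->Kent: 5 × $10 = $50
Total = 50 + 225 + 210 + 50 = $535.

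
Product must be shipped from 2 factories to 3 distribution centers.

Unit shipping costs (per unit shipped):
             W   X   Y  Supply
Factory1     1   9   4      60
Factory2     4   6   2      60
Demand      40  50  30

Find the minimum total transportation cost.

440

An optimal shipping plan:
  Factory1–W: 40 × 1 = 40
  Factory1–Y: 20 × 4 = 80
  Factory2–X: 50 × 6 = 300
  Factory2–Y: 10 × 2 = 20
Total = 40 + 80 + 300 + 20 = 440.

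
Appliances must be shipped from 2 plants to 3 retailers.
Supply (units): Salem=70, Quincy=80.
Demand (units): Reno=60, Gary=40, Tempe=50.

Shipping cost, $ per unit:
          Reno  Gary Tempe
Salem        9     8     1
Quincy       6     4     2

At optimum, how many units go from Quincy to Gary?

The minimum-cost plan:
  Salem–Reno: 20 units
  Salem–Tempe: 50 units
  Quincy–Reno: 40 units
  Quincy–Gary: 40 units
Total cost = $630.
So Quincy→Gary carries 40 units.

40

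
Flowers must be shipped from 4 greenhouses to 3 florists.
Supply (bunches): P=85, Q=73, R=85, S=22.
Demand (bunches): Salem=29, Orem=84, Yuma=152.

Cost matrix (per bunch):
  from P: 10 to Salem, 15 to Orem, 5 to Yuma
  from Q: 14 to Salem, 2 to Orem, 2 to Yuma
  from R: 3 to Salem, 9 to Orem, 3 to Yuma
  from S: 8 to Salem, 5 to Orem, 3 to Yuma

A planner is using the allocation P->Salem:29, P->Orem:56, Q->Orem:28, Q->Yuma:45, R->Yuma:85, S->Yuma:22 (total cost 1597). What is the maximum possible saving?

Current plan cost = 29·10 + 56·15 + 28·2 + 45·2 + 85·3 + 22·3 = 1597.
Optimal plan:
  P->Yuma: 85 × 5 = 425
  Q->Orem: 73 × 2 = 146
  R->Salem: 29 × 3 = 87
  R->Yuma: 56 × 3 = 168
  S->Orem: 11 × 5 = 55
  S->Yuma: 11 × 3 = 33
Optimal cost = 914.
Saving = 1597 − 914 = 683.

683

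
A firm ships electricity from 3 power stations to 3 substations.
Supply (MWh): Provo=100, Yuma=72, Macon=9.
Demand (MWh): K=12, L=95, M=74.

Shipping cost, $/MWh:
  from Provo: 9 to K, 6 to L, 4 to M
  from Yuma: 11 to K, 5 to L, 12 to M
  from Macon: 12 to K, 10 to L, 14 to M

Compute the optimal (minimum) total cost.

One minimum-cost allocation:
  Provo–K: 3 × $9 = $27
  Provo–L: 23 × $6 = $138
  Provo–M: 74 × $4 = $296
  Yuma–L: 72 × $5 = $360
  Macon–K: 9 × $12 = $108
Total = 27 + 138 + 296 + 360 + 108 = $929.

929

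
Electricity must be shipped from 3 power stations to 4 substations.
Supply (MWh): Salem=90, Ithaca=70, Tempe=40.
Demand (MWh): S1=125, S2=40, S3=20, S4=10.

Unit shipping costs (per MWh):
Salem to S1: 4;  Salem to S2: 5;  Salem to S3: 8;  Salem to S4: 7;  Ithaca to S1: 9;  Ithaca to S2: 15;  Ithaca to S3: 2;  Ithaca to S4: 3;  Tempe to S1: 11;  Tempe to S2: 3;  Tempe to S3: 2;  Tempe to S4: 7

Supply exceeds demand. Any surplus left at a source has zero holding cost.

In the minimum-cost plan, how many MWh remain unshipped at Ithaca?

5

Minimum-cost shipments:
  Salem→S1: 90 × 4 = 360
  Ithaca→S1: 35 × 9 = 315
  Ithaca→S3: 20 × 2 = 40
  Ithaca→S4: 10 × 3 = 30
  Tempe→S2: 40 × 3 = 120
Total cost = 865.
Ithaca ships 65 of its 70, leaving 5.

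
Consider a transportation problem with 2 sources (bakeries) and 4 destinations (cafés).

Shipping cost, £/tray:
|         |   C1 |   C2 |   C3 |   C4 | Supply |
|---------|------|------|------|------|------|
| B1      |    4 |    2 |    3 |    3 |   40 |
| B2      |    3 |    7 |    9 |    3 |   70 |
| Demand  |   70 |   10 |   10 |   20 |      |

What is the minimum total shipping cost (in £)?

An optimal shipping plan:
  B1→C2: 10 × £2 = £20
  B1→C3: 10 × £3 = £30
  B1→C4: 20 × £3 = £60
  B2→C1: 70 × £3 = £210
Total = 20 + 30 + 60 + 210 = £320.

320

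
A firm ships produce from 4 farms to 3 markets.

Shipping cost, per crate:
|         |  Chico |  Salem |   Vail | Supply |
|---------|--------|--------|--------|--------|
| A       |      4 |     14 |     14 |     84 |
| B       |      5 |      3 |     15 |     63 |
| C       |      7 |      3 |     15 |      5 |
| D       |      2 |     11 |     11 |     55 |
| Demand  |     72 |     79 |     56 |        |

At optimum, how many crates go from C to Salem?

The minimum-cost plan:
  A to Chico: 72 crates
  A to Salem: 11 crates
  A to Vail: 1 crates
  B to Salem: 63 crates
  C to Salem: 5 crates
  D to Vail: 55 crates
Total cost = 1265.
So C→Salem carries 5 crates.

5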